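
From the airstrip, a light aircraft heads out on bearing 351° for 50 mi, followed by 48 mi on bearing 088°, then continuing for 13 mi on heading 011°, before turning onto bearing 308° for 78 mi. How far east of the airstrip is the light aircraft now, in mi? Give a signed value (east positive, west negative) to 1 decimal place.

-18.8 mi

Leg 1 (351°, 50 mi): east 50 sin 351° = -7.82, north 50 cos 351° = 49.38
Leg 2 (088°, 48 mi): east 48 sin 88° = 47.97, north 48 cos 88° = 1.68
Leg 3 (011°, 13 mi): east 13 sin 11° = 2.48, north 13 cos 11° = 12.76
Leg 4 (308°, 78 mi): east 78 sin 308° = -61.46, north 78 cos 308° = 48.02
Net east component: -18.84 mi.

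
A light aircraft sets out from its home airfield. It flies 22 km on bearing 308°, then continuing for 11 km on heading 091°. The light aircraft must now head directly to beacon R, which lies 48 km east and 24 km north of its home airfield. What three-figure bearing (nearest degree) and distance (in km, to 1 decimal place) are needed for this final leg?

079°, 55.4 km

Leg 1 (308°, 22 km): east 22 sin 308° = -17.34, north 22 cos 308° = 13.54
Leg 2 (091°, 11 km): east 11 sin 91° = 11.00, north 11 cos 91° = -0.19
Current position: (-6.34, 13.35). Target: (48, 24). Remaining: Δeast = 54.34, Δnorth = 10.65.
Bearing = atan2(54.34, 10.65) mod 360° = 78.91°; distance = √((54.34)² + (10.65)²) = 55.371 km.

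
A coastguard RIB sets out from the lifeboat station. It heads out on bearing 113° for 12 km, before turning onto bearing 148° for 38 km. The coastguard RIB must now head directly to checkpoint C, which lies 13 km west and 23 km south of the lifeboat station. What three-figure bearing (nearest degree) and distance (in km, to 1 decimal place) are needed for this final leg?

287°, 46.3 km

Leg 1 (113°, 12 km): east 12 sin 113° = 11.05, north 12 cos 113° = -4.69
Leg 2 (148°, 38 km): east 38 sin 148° = 20.14, north 38 cos 148° = -32.23
Current position: (31.18, -36.91). Target: (-13, -23). Remaining: Δeast = -44.18, Δnorth = 13.91.
Bearing = atan2(-44.18, 13.91) mod 360° = 287.48°; distance = √((-44.18)² + (13.91)²) = 46.322 km.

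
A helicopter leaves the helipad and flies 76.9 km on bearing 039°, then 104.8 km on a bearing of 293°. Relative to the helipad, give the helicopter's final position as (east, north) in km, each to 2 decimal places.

(-48.07, 100.71)

Leg 1 (039°, 76.9 km): east 76.9 sin 39° = 48.39, north 76.9 cos 39° = 59.76
Leg 2 (293°, 104.8 km): east 104.8 sin 293° = -96.47, north 104.8 cos 293° = 40.95
Summing: -48.07 km east, 100.71 km north → (-48.07, 100.71).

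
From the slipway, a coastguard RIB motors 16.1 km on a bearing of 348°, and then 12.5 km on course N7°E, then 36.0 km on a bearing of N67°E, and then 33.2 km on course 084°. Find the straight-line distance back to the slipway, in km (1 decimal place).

78.9 km

Leg 1 (348°, 16.1 km): east 16.1 sin 348° = -3.35, north 16.1 cos 348° = 15.75
Leg 2 (N7°E, 12.5 km): east 12.5 sin 7° = 1.52, north 12.5 cos 7° = 12.41
Leg 3 (N67°E, 36.0 km): east 36.0 sin 67° = 33.14, north 36.0 cos 67° = 14.07
Leg 4 (084°, 33.2 km): east 33.2 sin 84° = 33.02, north 33.2 cos 84° = 3.47
Net: 64.33 east, 45.69 north. Distance = √((64.33)² + (45.69)²) = 78.907 km.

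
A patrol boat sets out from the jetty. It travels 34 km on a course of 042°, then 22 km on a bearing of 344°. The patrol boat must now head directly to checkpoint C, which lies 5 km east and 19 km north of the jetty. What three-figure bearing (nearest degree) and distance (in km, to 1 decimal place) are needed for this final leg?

Leg 1 (042°, 34 km): east 34 sin 42° = 22.75, north 34 cos 42° = 25.27
Leg 2 (344°, 22 km): east 22 sin 344° = -6.06, north 22 cos 344° = 21.15
Current position: (16.69, 46.41). Target: (5, 19). Remaining: Δeast = -11.69, Δnorth = -27.41.
Bearing = atan2(-11.69, -27.41) mod 360° = 203.09°; distance = √((-11.69)² + (-27.41)²) = 29.802 km.

203°, 29.8 km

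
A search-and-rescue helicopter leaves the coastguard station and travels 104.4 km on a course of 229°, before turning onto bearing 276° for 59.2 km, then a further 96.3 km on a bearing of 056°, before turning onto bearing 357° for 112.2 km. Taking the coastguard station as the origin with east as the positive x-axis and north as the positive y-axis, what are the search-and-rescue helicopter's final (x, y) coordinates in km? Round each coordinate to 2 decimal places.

(-63.70, 103.59)

Leg 1 (229°, 104.4 km): east 104.4 sin 229° = -78.79, north 104.4 cos 229° = -68.49
Leg 2 (276°, 59.2 km): east 59.2 sin 276° = -58.88, north 59.2 cos 276° = 6.19
Leg 3 (056°, 96.3 km): east 96.3 sin 56° = 79.84, north 96.3 cos 56° = 53.85
Leg 4 (357°, 112.2 km): east 112.2 sin 357° = -5.87, north 112.2 cos 357° = 112.05
Summing: -63.70 km east, 103.59 km north → (-63.70, 103.59).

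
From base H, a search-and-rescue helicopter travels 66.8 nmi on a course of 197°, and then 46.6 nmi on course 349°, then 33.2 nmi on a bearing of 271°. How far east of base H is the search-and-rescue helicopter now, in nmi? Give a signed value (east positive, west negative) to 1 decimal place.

-61.6 nmi

Leg 1 (197°, 66.8 nmi): east 66.8 sin 197° = -19.53, north 66.8 cos 197° = -63.88
Leg 2 (349°, 46.6 nmi): east 46.6 sin 349° = -8.89, north 46.6 cos 349° = 45.74
Leg 3 (271°, 33.2 nmi): east 33.2 sin 271° = -33.19, north 33.2 cos 271° = 0.58
Net east component: -61.62 nmi.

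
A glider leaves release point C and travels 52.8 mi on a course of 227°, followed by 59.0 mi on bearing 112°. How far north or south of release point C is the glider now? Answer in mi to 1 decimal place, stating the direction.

58.1 mi south

Leg 1 (227°, 52.8 mi): east 52.8 sin 227° = -38.62, north 52.8 cos 227° = -36.01
Leg 2 (112°, 59.0 mi): east 59.0 sin 112° = 54.70, north 59.0 cos 112° = -22.10
Net north component: -58.11 mi.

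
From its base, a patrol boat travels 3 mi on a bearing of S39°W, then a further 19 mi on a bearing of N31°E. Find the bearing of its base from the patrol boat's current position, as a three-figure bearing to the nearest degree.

210°

Leg 1 (S39°W, 3 mi): east 3 sin 219° = -1.89, north 3 cos 219° = -2.33
Leg 2 (N31°E, 19 mi): east 19 sin 31° = 9.79, north 19 cos 31° = 16.29
Net displacement: 7.90 east, 13.95 north. Direction back to start is (-7.90, -13.95): bearing = atan2(-7.90, -13.95) mod 360° = 209.51° ≈ 210°.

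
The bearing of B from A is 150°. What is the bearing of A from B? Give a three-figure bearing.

330°

Back-bearing = 150° + 180° = 330°.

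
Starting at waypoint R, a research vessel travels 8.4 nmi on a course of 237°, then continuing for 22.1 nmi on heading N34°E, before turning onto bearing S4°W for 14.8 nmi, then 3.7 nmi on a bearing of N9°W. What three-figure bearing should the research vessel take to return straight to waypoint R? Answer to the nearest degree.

235°

Leg 1 (237°, 8.4 nmi): east 8.4 sin 237° = -7.04, north 8.4 cos 237° = -4.57
Leg 2 (N34°E, 22.1 nmi): east 22.1 sin 34° = 12.36, north 22.1 cos 34° = 18.32
Leg 3 (S4°W, 14.8 nmi): east 14.8 sin 184° = -1.03, north 14.8 cos 184° = -14.76
Leg 4 (N9°W, 3.7 nmi): east 3.7 sin 351° = -0.58, north 3.7 cos 351° = 3.65
Net displacement: 3.70 east, 2.64 north. Direction back to start is (-3.70, -2.64): bearing = atan2(-3.70, -2.64) mod 360° = 234.54° ≈ 235°.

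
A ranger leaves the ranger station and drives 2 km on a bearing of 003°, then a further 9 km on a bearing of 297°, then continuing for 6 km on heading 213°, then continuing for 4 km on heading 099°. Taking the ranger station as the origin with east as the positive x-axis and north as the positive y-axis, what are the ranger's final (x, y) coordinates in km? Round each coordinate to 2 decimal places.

Leg 1 (003°, 2 km): east 2 sin 3° = 0.10, north 2 cos 3° = 2.00
Leg 2 (297°, 9 km): east 9 sin 297° = -8.02, north 9 cos 297° = 4.09
Leg 3 (213°, 6 km): east 6 sin 213° = -3.27, north 6 cos 213° = -5.03
Leg 4 (099°, 4 km): east 4 sin 99° = 3.95, north 4 cos 99° = -0.63
Summing: -7.23 km east, 0.43 km north → (-7.23, 0.43).

(-7.23, 0.43)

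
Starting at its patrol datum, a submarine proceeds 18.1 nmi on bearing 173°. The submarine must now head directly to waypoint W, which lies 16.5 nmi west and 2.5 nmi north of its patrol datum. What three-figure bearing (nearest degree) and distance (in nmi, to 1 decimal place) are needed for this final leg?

Leg 1 (173°, 18.1 nmi): east 18.1 sin 173° = 2.21, north 18.1 cos 173° = -17.97
Current position: (2.21, -17.97). Target: (-16.5, 2.5). Remaining: Δeast = -18.71, Δnorth = 20.47.
Bearing = atan2(-18.71, 20.47) mod 360° = 317.57°; distance = √((-18.71)² + (20.47)²) = 27.726 nmi.

318°, 27.7 nmi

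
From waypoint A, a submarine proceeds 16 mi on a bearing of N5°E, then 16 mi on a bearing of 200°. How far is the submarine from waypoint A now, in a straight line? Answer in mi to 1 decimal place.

Leg 1 (N5°E, 16 mi): east 16 sin 5° = 1.39, north 16 cos 5° = 15.94
Leg 2 (200°, 16 mi): east 16 sin 200° = -5.47, north 16 cos 200° = -15.04
Net: -4.08 east, 0.90 north. Distance = √((-4.08)² + (0.90)²) = 4.177 mi.

4.2 mi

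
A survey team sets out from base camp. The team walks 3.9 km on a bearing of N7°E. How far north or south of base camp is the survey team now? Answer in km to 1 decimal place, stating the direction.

3.9 km north

Leg 1 (N7°E, 3.9 km): east 3.9 sin 7° = 0.48, north 3.9 cos 7° = 3.87
Net north component: 3.87 km.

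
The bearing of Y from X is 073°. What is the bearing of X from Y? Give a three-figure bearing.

Back-bearing = 073° + 180° = 253°.

253°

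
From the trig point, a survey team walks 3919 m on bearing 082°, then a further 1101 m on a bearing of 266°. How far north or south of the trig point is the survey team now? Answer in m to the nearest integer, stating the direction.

469 m north

Leg 1 (082°, 3919 m): east 3919 sin 82° = 3880.86, north 3919 cos 82° = 545.42
Leg 2 (266°, 1101 m): east 1101 sin 266° = -1098.32, north 1101 cos 266° = -76.80
Net north component: 468.62 m.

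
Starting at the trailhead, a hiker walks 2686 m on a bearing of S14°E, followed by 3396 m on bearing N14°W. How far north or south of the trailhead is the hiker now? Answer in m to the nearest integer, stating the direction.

689 m north

Leg 1 (S14°E, 2686 m): east 2686 sin 166° = 649.80, north 2686 cos 166° = -2606.21
Leg 2 (N14°W, 3396 m): east 3396 sin 346° = -821.57, north 3396 cos 346° = 3295.12
Net north component: 688.91 m.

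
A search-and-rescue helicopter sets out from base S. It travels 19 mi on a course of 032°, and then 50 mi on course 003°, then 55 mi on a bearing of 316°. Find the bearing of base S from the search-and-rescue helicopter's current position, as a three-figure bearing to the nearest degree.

Leg 1 (032°, 19 mi): east 19 sin 32° = 10.07, north 19 cos 32° = 16.11
Leg 2 (003°, 50 mi): east 50 sin 3° = 2.62, north 50 cos 3° = 49.93
Leg 3 (316°, 55 mi): east 55 sin 316° = -38.21, north 55 cos 316° = 39.56
Net displacement: -25.52 east, 105.61 north. Direction back to start is (25.52, -105.61): bearing = atan2(25.52, -105.61) mod 360° = 166.41° ≈ 166°.

166°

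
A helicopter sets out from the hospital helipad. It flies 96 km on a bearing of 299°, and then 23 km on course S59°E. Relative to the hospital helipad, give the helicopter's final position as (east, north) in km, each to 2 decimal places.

Leg 1 (299°, 96 km): east 96 sin 299° = -83.96, north 96 cos 299° = 46.54
Leg 2 (S59°E, 23 km): east 23 sin 121° = 19.71, north 23 cos 121° = -11.85
Summing: -64.25 km east, 34.70 km north → (-64.25, 34.70).

(-64.25, 34.70)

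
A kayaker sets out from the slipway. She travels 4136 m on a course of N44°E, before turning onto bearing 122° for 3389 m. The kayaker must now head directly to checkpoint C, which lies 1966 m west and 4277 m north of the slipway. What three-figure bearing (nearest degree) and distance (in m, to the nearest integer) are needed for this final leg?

292°, 8312 m

Leg 1 (N44°E, 4136 m): east 4136 sin 44° = 2873.11, north 4136 cos 44° = 2975.19
Leg 2 (122°, 3389 m): east 3389 sin 122° = 2874.03, north 3389 cos 122° = -1795.90
Current position: (5747.14, 1179.29). Target: (-1966, 4277). Remaining: Δeast = -7713.14, Δnorth = 3097.71.
Bearing = atan2(-7713.14, 3097.71) mod 360° = 291.88°; distance = √((-7713.14)² + (3097.71)²) = 8311.940 m.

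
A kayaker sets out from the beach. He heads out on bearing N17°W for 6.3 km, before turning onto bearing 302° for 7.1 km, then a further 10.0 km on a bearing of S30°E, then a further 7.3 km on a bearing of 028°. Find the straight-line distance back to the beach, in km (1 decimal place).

Leg 1 (N17°W, 6.3 km): east 6.3 sin 343° = -1.84, north 6.3 cos 343° = 6.02
Leg 2 (302°, 7.1 km): east 7.1 sin 302° = -6.02, north 7.1 cos 302° = 3.76
Leg 3 (S30°E, 10.0 km): east 10.0 sin 150° = 5.00, north 10.0 cos 150° = -8.66
Leg 4 (028°, 7.3 km): east 7.3 sin 28° = 3.43, north 7.3 cos 28° = 6.45
Net: 0.56 east, 7.57 north. Distance = √((0.56)² + (7.57)²) = 7.593 km.

7.6 km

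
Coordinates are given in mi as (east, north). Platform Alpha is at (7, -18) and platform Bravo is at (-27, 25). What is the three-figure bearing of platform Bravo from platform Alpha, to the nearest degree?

Δeast = -27 − 7 = -34.00; Δnorth = 25 − -18 = 43.00.
Bearing = atan2(Δeast, Δnorth) mod 360° = 321.67° ≈ 322°.

322°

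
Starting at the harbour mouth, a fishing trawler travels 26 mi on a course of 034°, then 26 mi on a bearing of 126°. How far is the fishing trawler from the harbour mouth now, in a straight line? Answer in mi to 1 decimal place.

Leg 1 (034°, 26 mi): east 26 sin 34° = 14.54, north 26 cos 34° = 21.55
Leg 2 (126°, 26 mi): east 26 sin 126° = 21.03, north 26 cos 126° = -15.28
Net: 35.57 east, 6.27 north. Distance = √((35.57)² + (6.27)²) = 36.122 mi.

36.1 mi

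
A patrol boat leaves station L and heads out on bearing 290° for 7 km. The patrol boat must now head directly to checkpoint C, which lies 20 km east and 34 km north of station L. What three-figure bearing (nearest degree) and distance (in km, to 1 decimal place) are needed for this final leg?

040°, 41.3 km

Leg 1 (290°, 7 km): east 7 sin 290° = -6.58, north 7 cos 290° = 2.39
Current position: (-6.58, 2.39). Target: (20, 34). Remaining: Δeast = 26.58, Δnorth = 31.61.
Bearing = atan2(26.58, 31.61) mod 360° = 40.06°; distance = √((26.58)² + (31.61)²) = 41.295 km.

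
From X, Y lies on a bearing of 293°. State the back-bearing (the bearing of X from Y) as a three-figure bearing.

113°

Back-bearing = 293° − 180° = 113°.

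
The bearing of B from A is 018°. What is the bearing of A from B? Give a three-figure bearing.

198°

Back-bearing = 018° + 180° = 198°.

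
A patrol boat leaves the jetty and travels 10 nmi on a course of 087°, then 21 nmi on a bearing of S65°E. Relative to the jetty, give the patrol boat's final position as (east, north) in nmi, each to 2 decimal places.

Leg 1 (087°, 10 nmi): east 10 sin 87° = 9.99, north 10 cos 87° = 0.52
Leg 2 (S65°E, 21 nmi): east 21 sin 115° = 19.03, north 21 cos 115° = -8.87
Summing: 29.02 nmi east, -8.35 nmi north → (29.02, -8.35).

(29.02, -8.35)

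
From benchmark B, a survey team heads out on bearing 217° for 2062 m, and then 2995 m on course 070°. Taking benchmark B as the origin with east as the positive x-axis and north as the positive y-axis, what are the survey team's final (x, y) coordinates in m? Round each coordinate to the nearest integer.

Leg 1 (217°, 2062 m): east 2062 sin 217° = -1240.94, north 2062 cos 217° = -1646.79
Leg 2 (070°, 2995 m): east 2995 sin 70° = 2814.38, north 2995 cos 70° = 1024.35
Summing: 1573.44 m east, -622.44 m north → (1573, -622).

(1573, -622)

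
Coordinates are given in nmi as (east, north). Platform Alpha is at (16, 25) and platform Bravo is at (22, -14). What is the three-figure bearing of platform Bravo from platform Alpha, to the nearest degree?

Δeast = 22 − 16 = 6.00; Δnorth = -14 − 25 = -39.00.
Bearing = atan2(Δeast, Δnorth) mod 360° = 171.25° ≈ 171°.

171°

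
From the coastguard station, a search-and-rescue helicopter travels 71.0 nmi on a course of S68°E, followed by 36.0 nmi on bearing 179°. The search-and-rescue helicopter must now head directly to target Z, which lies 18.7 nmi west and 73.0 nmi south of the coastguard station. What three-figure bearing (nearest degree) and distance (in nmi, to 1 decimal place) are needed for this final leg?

Leg 1 (S68°E, 71.0 nmi): east 71.0 sin 112° = 65.83, north 71.0 cos 112° = -26.60
Leg 2 (179°, 36.0 nmi): east 36.0 sin 179° = 0.63, north 36.0 cos 179° = -35.99
Current position: (66.46, -62.59). Target: (-18.7, -73.0). Remaining: Δeast = -85.16, Δnorth = -10.41.
Bearing = atan2(-85.16, -10.41) mod 360° = 263.03°; distance = √((-85.16)² + (-10.41)²) = 85.792 nmi.

263°, 85.8 nmi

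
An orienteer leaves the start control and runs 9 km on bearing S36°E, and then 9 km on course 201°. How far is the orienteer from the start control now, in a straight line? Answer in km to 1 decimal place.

15.8 km

Leg 1 (S36°E, 9 km): east 9 sin 144° = 5.29, north 9 cos 144° = -7.28
Leg 2 (201°, 9 km): east 9 sin 201° = -3.23, north 9 cos 201° = -8.40
Net: 2.06 east, -15.68 north. Distance = √((2.06)² + (-15.68)²) = 15.819 km.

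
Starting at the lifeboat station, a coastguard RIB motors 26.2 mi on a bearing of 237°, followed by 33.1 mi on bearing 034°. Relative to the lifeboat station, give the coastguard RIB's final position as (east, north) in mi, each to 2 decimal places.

(-3.46, 13.17)

Leg 1 (237°, 26.2 mi): east 26.2 sin 237° = -21.97, north 26.2 cos 237° = -14.27
Leg 2 (034°, 33.1 mi): east 33.1 sin 34° = 18.51, north 33.1 cos 34° = 27.44
Summing: -3.46 mi east, 13.17 mi north → (-3.46, 13.17).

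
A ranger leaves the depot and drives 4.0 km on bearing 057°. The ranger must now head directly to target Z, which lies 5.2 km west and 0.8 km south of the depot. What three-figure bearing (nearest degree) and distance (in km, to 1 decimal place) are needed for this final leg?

251°, 9.1 km

Leg 1 (057°, 4.0 km): east 4.0 sin 57° = 3.35, north 4.0 cos 57° = 2.18
Current position: (3.35, 2.18). Target: (-5.2, -0.8). Remaining: Δeast = -8.55, Δnorth = -2.98.
Bearing = atan2(-8.55, -2.98) mod 360° = 250.80°; distance = √((-8.55)² + (-2.98)²) = 9.058 km.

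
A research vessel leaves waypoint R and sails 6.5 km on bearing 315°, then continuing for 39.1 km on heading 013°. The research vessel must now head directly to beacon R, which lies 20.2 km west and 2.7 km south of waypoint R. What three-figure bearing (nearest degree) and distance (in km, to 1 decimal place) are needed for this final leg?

208°, 51.5 km

Leg 1 (315°, 6.5 km): east 6.5 sin 315° = -4.60, north 6.5 cos 315° = 4.60
Leg 2 (013°, 39.1 km): east 39.1 sin 13° = 8.80, north 39.1 cos 13° = 38.10
Current position: (4.20, 42.69). Target: (-20.2, -2.7). Remaining: Δeast = -24.40, Δnorth = -45.39.
Bearing = atan2(-24.40, -45.39) mod 360° = 208.26°; distance = √((-24.40)² + (-45.39)²) = 51.536 km.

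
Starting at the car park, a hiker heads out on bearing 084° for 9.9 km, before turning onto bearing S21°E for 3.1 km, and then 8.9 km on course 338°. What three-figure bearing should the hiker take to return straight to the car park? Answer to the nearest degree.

Leg 1 (084°, 9.9 km): east 9.9 sin 84° = 9.85, north 9.9 cos 84° = 1.03
Leg 2 (S21°E, 3.1 km): east 3.1 sin 159° = 1.11, north 3.1 cos 159° = -2.89
Leg 3 (338°, 8.9 km): east 8.9 sin 338° = -3.33, north 8.9 cos 338° = 8.25
Net displacement: 7.62 east, 6.39 north. Direction back to start is (-7.62, -6.39): bearing = atan2(-7.62, -6.39) mod 360° = 230.02° ≈ 230°.

230°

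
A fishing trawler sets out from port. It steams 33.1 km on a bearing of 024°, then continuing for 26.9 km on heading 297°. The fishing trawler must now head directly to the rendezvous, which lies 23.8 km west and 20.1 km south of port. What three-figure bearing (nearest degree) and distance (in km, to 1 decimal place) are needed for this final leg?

Leg 1 (024°, 33.1 km): east 33.1 sin 24° = 13.46, north 33.1 cos 24° = 30.24
Leg 2 (297°, 26.9 km): east 26.9 sin 297° = -23.97, north 26.9 cos 297° = 12.21
Current position: (-10.51, 42.45). Target: (-23.8, -20.1). Remaining: Δeast = -13.29, Δnorth = -62.55.
Bearing = atan2(-13.29, -62.55) mod 360° = 192.00°; distance = √((-13.29)² + (-62.55)²) = 63.948 km.

192°, 63.9 km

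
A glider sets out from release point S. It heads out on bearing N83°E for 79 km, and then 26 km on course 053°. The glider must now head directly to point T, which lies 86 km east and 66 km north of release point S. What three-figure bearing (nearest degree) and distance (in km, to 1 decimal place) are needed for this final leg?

Leg 1 (N83°E, 79 km): east 79 sin 83° = 78.41, north 79 cos 83° = 9.63
Leg 2 (053°, 26 km): east 26 sin 53° = 20.76, north 26 cos 53° = 15.65
Current position: (99.18, 25.27). Target: (86, 66). Remaining: Δeast = -13.18, Δnorth = 40.73.
Bearing = atan2(-13.18, 40.73) mod 360° = 342.07°; distance = √((-13.18)² + (40.73)²) = 42.803 km.

342°, 42.8 km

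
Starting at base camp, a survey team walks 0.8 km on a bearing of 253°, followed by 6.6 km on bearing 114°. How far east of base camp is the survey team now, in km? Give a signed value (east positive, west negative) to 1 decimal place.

5.3 km

Leg 1 (253°, 0.8 km): east 0.8 sin 253° = -0.77, north 0.8 cos 253° = -0.23
Leg 2 (114°, 6.6 km): east 6.6 sin 114° = 6.03, north 6.6 cos 114° = -2.68
Net east component: 5.26 km.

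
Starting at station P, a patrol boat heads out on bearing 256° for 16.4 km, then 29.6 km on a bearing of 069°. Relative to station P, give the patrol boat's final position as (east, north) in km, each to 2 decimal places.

Leg 1 (256°, 16.4 km): east 16.4 sin 256° = -15.91, north 16.4 cos 256° = -3.97
Leg 2 (069°, 29.6 km): east 29.6 sin 69° = 27.63, north 29.6 cos 69° = 10.61
Summing: 11.72 km east, 6.64 km north → (11.72, 6.64).

(11.72, 6.64)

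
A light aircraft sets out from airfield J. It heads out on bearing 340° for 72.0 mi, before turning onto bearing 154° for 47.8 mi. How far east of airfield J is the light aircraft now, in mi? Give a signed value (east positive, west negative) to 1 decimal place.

-3.7 mi

Leg 1 (340°, 72.0 mi): east 72.0 sin 340° = -24.63, north 72.0 cos 340° = 67.66
Leg 2 (154°, 47.8 mi): east 47.8 sin 154° = 20.95, north 47.8 cos 154° = -42.96
Net east component: -3.67 mi.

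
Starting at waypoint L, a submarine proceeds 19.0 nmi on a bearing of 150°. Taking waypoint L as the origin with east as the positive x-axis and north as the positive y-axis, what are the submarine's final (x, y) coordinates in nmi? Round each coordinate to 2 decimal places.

(9.50, -16.45)

Leg 1 (150°, 19.0 nmi): east 19.0 sin 150° = 9.50, north 19.0 cos 150° = -16.45
Summing: 9.50 nmi east, -16.45 nmi north → (9.50, -16.45).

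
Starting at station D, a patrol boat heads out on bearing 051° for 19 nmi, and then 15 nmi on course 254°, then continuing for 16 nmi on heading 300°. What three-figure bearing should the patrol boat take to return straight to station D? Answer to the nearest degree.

Leg 1 (051°, 19 nmi): east 19 sin 51° = 14.77, north 19 cos 51° = 11.96
Leg 2 (254°, 15 nmi): east 15 sin 254° = -14.42, north 15 cos 254° = -4.13
Leg 3 (300°, 16 nmi): east 16 sin 300° = -13.86, north 16 cos 300° = 8.00
Net displacement: -13.51 east, 15.82 north. Direction back to start is (13.51, -15.82): bearing = atan2(13.51, -15.82) mod 360° = 139.51° ≈ 140°.

140°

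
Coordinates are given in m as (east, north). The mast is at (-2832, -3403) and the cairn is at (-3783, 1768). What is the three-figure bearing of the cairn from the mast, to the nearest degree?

Δeast = -3783 − -2832 = -951.00; Δnorth = 1768 − -3403 = 5171.00.
Bearing = atan2(Δeast, Δnorth) mod 360° = 349.58° ≈ 350°.

350°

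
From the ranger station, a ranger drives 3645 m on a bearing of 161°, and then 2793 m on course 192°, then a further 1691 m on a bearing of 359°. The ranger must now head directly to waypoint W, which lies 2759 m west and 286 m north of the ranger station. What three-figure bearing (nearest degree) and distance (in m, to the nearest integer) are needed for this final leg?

325°, 5823 m

Leg 1 (161°, 3645 m): east 3645 sin 161° = 1186.70, north 3645 cos 161° = -3446.42
Leg 2 (192°, 2793 m): east 2793 sin 192° = -580.70, north 2793 cos 192° = -2731.97
Leg 3 (359°, 1691 m): east 1691 sin 359° = -29.51, north 1691 cos 359° = 1690.74
Current position: (576.49, -4487.64). Target: (-2759, 286). Remaining: Δeast = -3335.49, Δnorth = 4773.64.
Bearing = atan2(-3335.49, 4773.64) mod 360° = 325.06°; distance = √((-3335.49)² + (4773.64)²) = 5823.496 m.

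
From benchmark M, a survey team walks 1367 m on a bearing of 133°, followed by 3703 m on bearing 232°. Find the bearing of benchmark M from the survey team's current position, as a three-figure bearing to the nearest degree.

Leg 1 (133°, 1367 m): east 1367 sin 133° = 999.76, north 1367 cos 133° = -932.29
Leg 2 (232°, 3703 m): east 3703 sin 232° = -2918.00, north 3703 cos 232° = -2279.79
Net displacement: -1918.24 east, -3212.09 north. Direction back to start is (1918.24, 3212.09): bearing = atan2(1918.24, 3212.09) mod 360° = 30.85° ≈ 031°.

031°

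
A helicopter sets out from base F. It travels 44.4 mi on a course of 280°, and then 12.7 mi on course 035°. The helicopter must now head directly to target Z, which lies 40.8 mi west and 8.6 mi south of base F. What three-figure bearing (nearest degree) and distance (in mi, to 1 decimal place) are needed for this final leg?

189°, 27.1 mi

Leg 1 (280°, 44.4 mi): east 44.4 sin 280° = -43.73, north 44.4 cos 280° = 7.71
Leg 2 (035°, 12.7 mi): east 12.7 sin 35° = 7.28, north 12.7 cos 35° = 10.40
Current position: (-36.44, 18.11). Target: (-40.8, -8.6). Remaining: Δeast = -4.36, Δnorth = -26.71.
Bearing = atan2(-4.36, -26.71) mod 360° = 189.27°; distance = √((-4.36)² + (-26.71)²) = 27.067 mi.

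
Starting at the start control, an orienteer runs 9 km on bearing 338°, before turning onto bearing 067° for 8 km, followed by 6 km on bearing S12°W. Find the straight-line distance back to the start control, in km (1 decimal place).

6.2 km

Leg 1 (338°, 9 km): east 9 sin 338° = -3.37, north 9 cos 338° = 8.34
Leg 2 (067°, 8 km): east 8 sin 67° = 7.36, north 8 cos 67° = 3.13
Leg 3 (S12°W, 6 km): east 6 sin 192° = -1.25, north 6 cos 192° = -5.87
Net: 2.75 east, 5.60 north. Distance = √((2.75)² + (5.60)²) = 6.238 km.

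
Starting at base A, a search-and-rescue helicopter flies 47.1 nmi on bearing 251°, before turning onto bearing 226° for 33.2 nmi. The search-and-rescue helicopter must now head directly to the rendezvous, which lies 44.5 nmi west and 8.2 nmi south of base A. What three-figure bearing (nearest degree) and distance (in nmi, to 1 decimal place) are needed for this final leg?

Leg 1 (251°, 47.1 nmi): east 47.1 sin 251° = -44.53, north 47.1 cos 251° = -15.33
Leg 2 (226°, 33.2 nmi): east 33.2 sin 226° = -23.88, north 33.2 cos 226° = -23.06
Current position: (-68.42, -38.40). Target: (-44.5, -8.2). Remaining: Δeast = 23.92, Δnorth = 30.20.
Bearing = atan2(23.92, 30.20) mod 360° = 38.38°; distance = √((23.92)² + (30.20)²) = 38.521 nmi.

038°, 38.5 nmi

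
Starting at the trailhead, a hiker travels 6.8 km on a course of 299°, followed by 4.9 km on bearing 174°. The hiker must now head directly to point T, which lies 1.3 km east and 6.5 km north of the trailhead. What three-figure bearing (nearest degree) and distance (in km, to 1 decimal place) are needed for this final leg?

040°, 10.5 km

Leg 1 (299°, 6.8 km): east 6.8 sin 299° = -5.95, north 6.8 cos 299° = 3.30
Leg 2 (174°, 4.9 km): east 4.9 sin 174° = 0.51, north 4.9 cos 174° = -4.87
Current position: (-5.44, -1.58). Target: (1.3, 6.5). Remaining: Δeast = 6.74, Δnorth = 8.08.
Bearing = atan2(6.74, 8.08) mod 360° = 39.83°; distance = √((6.74)² + (8.08)²) = 10.516 km.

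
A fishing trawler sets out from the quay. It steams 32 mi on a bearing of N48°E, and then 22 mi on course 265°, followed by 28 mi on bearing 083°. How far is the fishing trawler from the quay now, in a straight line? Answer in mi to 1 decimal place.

37.5 mi

Leg 1 (N48°E, 32 mi): east 32 sin 48° = 23.78, north 32 cos 48° = 21.41
Leg 2 (265°, 22 mi): east 22 sin 265° = -21.92, north 22 cos 265° = -1.92
Leg 3 (083°, 28 mi): east 28 sin 83° = 27.79, north 28 cos 83° = 3.41
Net: 29.66 east, 22.91 north. Distance = √((29.66)² + (22.91)²) = 37.473 mi.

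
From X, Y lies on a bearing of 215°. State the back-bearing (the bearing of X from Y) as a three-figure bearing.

Back-bearing = 215° − 180° = 035°.

035°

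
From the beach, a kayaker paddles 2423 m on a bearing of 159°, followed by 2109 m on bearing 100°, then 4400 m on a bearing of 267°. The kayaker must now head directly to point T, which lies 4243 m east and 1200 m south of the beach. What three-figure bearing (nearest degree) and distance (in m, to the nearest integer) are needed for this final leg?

074°, 5928 m

Leg 1 (159°, 2423 m): east 2423 sin 159° = 868.33, north 2423 cos 159° = -2262.07
Leg 2 (100°, 2109 m): east 2109 sin 100° = 2076.96, north 2109 cos 100° = -366.22
Leg 3 (267°, 4400 m): east 4400 sin 267° = -4393.97, north 4400 cos 267° = -230.28
Current position: (-1448.68, -2858.57). Target: (4243, -1200). Remaining: Δeast = 5691.68, Δnorth = 1658.57.
Bearing = atan2(5691.68, 1658.57) mod 360° = 73.75°; distance = √((5691.68)² + (1658.57)²) = 5928.417 m.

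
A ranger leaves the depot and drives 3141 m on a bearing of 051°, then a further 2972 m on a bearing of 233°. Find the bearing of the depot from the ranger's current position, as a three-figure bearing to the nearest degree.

Leg 1 (051°, 3141 m): east 3141 sin 51° = 2441.02, north 3141 cos 51° = 1976.70
Leg 2 (233°, 2972 m): east 2972 sin 233° = -2373.54, north 2972 cos 233° = -1788.59
Net displacement: 67.47 east, 188.10 north. Direction back to start is (-67.47, -188.10): bearing = atan2(-67.47, -188.10) mod 360° = 199.73° ≈ 200°.

200°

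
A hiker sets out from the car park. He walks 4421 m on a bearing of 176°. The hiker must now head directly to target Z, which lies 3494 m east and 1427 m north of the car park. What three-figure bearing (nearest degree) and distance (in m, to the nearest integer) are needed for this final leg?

029°, 6650 m

Leg 1 (176°, 4421 m): east 4421 sin 176° = 308.39, north 4421 cos 176° = -4410.23
Current position: (308.39, -4410.23). Target: (3494, 1427). Remaining: Δeast = 3185.61, Δnorth = 5837.23.
Bearing = atan2(3185.61, 5837.23) mod 360° = 28.62°; distance = √((3185.61)² + (5837.23)²) = 6649.914 m.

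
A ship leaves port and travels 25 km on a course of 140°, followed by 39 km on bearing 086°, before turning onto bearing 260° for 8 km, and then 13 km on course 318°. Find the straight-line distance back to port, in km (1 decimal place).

39.3 km

Leg 1 (140°, 25 km): east 25 sin 140° = 16.07, north 25 cos 140° = -19.15
Leg 2 (086°, 39 km): east 39 sin 86° = 38.90, north 39 cos 86° = 2.72
Leg 3 (260°, 8 km): east 8 sin 260° = -7.88, north 8 cos 260° = -1.39
Leg 4 (318°, 13 km): east 13 sin 318° = -8.70, north 13 cos 318° = 9.66
Net: 38.40 east, -8.16 north. Distance = √((38.40)² + (-8.16)²) = 39.255 km.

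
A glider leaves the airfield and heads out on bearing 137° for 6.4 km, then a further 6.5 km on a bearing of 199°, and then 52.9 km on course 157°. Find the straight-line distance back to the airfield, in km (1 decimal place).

Leg 1 (137°, 6.4 km): east 6.4 sin 137° = 4.36, north 6.4 cos 137° = -4.68
Leg 2 (199°, 6.5 km): east 6.5 sin 199° = -2.12, north 6.5 cos 199° = -6.15
Leg 3 (157°, 52.9 km): east 52.9 sin 157° = 20.67, north 52.9 cos 157° = -48.69
Net: 22.92 east, -59.52 north. Distance = √((22.92)² + (-59.52)²) = 63.781 km.

63.8 km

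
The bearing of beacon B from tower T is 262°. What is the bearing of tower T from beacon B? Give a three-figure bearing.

Back-bearing = 262° − 180° = 082°.

082°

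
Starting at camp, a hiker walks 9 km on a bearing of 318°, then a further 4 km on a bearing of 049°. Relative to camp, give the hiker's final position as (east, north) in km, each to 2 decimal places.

(-3.00, 9.31)

Leg 1 (318°, 9 km): east 9 sin 318° = -6.02, north 9 cos 318° = 6.69
Leg 2 (049°, 4 km): east 4 sin 49° = 3.02, north 4 cos 49° = 2.62
Summing: -3.00 km east, 9.31 km north → (-3.00, 9.31).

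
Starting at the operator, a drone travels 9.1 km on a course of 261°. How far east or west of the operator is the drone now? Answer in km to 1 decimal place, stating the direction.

9.0 km west

Leg 1 (261°, 9.1 km): east 9.1 sin 261° = -8.99, north 9.1 cos 261° = -1.42
Net east component: -8.99 km.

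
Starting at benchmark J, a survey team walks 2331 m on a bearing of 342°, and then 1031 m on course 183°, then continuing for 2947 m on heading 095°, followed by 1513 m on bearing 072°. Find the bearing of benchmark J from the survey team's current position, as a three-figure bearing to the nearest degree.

249°

Leg 1 (342°, 2331 m): east 2331 sin 342° = -720.32, north 2331 cos 342° = 2216.91
Leg 2 (183°, 1031 m): east 1031 sin 183° = -53.96, north 1031 cos 183° = -1029.59
Leg 3 (095°, 2947 m): east 2947 sin 95° = 2935.79, north 2947 cos 95° = -256.85
Leg 4 (072°, 1513 m): east 1513 sin 72° = 1438.95, north 1513 cos 72° = 467.54
Net displacement: 3600.46 east, 1398.02 north. Direction back to start is (-3600.46, -1398.02): bearing = atan2(-3600.46, -1398.02) mod 360° = 248.78° ≈ 249°.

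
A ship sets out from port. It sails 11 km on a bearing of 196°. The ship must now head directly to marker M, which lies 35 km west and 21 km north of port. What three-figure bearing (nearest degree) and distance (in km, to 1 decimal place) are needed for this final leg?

315°, 44.9 km

Leg 1 (196°, 11 km): east 11 sin 196° = -3.03, north 11 cos 196° = -10.57
Current position: (-3.03, -10.57). Target: (-35, 21). Remaining: Δeast = -31.97, Δnorth = 31.57.
Bearing = atan2(-31.97, 31.57) mod 360° = 314.64°; distance = √((-31.97)² + (31.57)²) = 44.932 km.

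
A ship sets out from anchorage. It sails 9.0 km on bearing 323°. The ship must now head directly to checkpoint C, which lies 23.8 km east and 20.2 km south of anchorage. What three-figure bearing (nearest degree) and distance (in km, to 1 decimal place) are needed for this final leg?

133°, 40.0 km

Leg 1 (323°, 9.0 km): east 9.0 sin 323° = -5.42, north 9.0 cos 323° = 7.19
Current position: (-5.42, 7.19). Target: (23.8, -20.2). Remaining: Δeast = 29.22, Δnorth = -27.39.
Bearing = atan2(29.22, -27.39) mod 360° = 133.15°; distance = √((29.22)² + (-27.39)²) = 40.046 km.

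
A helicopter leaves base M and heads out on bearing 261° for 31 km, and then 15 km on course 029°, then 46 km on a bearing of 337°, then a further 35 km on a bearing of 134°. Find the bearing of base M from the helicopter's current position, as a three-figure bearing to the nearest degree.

148°

Leg 1 (261°, 31 km): east 31 sin 261° = -30.62, north 31 cos 261° = -4.85
Leg 2 (029°, 15 km): east 15 sin 29° = 7.27, north 15 cos 29° = 13.12
Leg 3 (337°, 46 km): east 46 sin 337° = -17.97, north 46 cos 337° = 42.34
Leg 4 (134°, 35 km): east 35 sin 134° = 25.18, north 35 cos 134° = -24.31
Net displacement: -16.14 east, 26.30 north. Direction back to start is (16.14, -26.30): bearing = atan2(16.14, -26.30) mod 360° = 148.46° ≈ 148°.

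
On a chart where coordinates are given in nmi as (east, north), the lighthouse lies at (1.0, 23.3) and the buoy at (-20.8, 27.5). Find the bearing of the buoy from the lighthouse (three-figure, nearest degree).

281°

Δeast = -20.8 − 1.0 = -21.80; Δnorth = 27.5 − 23.3 = 4.20.
Bearing = atan2(Δeast, Δnorth) mod 360° = 280.91° ≈ 281°.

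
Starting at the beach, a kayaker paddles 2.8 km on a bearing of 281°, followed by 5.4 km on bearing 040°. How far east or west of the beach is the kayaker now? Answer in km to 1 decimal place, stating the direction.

Leg 1 (281°, 2.8 km): east 2.8 sin 281° = -2.75, north 2.8 cos 281° = 0.53
Leg 2 (040°, 5.4 km): east 5.4 sin 40° = 3.47, north 5.4 cos 40° = 4.14
Net east component: 0.72 km.

0.7 km east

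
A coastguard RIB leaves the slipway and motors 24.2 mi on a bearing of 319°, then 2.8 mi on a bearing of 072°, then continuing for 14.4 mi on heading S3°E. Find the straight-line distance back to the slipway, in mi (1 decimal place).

13.3 mi

Leg 1 (319°, 24.2 mi): east 24.2 sin 319° = -15.88, north 24.2 cos 319° = 18.26
Leg 2 (072°, 2.8 mi): east 2.8 sin 72° = 2.66, north 2.8 cos 72° = 0.87
Leg 3 (S3°E, 14.4 mi): east 14.4 sin 177° = 0.75, north 14.4 cos 177° = -14.38
Net: -12.46 east, 4.75 north. Distance = √((-12.46)² + (4.75)²) = 13.334 mi.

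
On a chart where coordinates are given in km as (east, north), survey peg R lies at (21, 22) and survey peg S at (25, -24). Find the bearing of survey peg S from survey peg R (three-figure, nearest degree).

175°

Δeast = 25 − 21 = 4.00; Δnorth = -24 − 22 = -46.00.
Bearing = atan2(Δeast, Δnorth) mod 360° = 175.03° ≈ 175°.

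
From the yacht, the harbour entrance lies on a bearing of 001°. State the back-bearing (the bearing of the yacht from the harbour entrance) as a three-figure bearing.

Back-bearing = 001° + 180° = 181°.

181°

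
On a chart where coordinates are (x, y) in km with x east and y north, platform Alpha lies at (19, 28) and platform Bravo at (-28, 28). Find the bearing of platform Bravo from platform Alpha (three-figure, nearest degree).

270°

Δeast = -28 − 19 = -47.00; Δnorth = 28 − 28 = 0.00.
Bearing = atan2(Δeast, Δnorth) mod 360° = 270.00° ≈ 270°.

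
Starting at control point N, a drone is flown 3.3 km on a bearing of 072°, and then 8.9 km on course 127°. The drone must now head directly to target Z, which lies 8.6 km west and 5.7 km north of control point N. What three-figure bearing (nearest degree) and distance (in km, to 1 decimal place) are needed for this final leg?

298°, 21.4 km

Leg 1 (072°, 3.3 km): east 3.3 sin 72° = 3.14, north 3.3 cos 72° = 1.02
Leg 2 (127°, 8.9 km): east 8.9 sin 127° = 7.11, north 8.9 cos 127° = -5.36
Current position: (10.25, -4.34). Target: (-8.6, 5.7). Remaining: Δeast = -18.85, Δnorth = 10.04.
Bearing = atan2(-18.85, 10.04) mod 360° = 298.04°; distance = √((-18.85)² + (10.04)²) = 21.352 km.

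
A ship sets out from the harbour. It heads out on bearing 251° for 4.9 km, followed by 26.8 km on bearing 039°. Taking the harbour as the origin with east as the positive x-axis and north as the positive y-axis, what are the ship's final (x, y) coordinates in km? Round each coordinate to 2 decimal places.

(12.23, 19.23)

Leg 1 (251°, 4.9 km): east 4.9 sin 251° = -4.63, north 4.9 cos 251° = -1.60
Leg 2 (039°, 26.8 km): east 26.8 sin 39° = 16.87, north 26.8 cos 39° = 20.83
Summing: 12.23 km east, 19.23 km north → (12.23, 19.23).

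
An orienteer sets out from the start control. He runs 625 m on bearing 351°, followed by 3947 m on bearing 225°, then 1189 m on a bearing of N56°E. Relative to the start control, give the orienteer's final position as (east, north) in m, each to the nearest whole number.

Leg 1 (351°, 625 m): east 625 sin 351° = -97.77, north 625 cos 351° = 617.31
Leg 2 (225°, 3947 m): east 3947 sin 225° = -2790.95, north 3947 cos 225° = -2790.95
Leg 3 (N56°E, 1189 m): east 1189 sin 56° = 985.73, north 1189 cos 56° = 664.88
Summing: -1903.00 m east, -1508.76 m north → (-1903, -1509).

(-1903, -1509)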